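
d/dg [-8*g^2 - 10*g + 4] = -16*g - 10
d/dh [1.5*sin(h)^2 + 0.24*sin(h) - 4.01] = (3.0*sin(h) + 0.24)*cos(h)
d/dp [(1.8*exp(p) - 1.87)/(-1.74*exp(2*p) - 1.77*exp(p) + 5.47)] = (3.132*exp(2*p) - 6.5076*exp(p) + 6.5361)*exp(p)/(3.0276*exp(4*p) + 6.1596*exp(3*p) - 15.9027*exp(2*p) - 19.3638*exp(p) + 29.9209)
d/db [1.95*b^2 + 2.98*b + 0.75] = 3.9*b + 2.98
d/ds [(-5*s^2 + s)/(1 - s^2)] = (s^2 - 10*s + 1)/(s^4 - 2*s^2 + 1)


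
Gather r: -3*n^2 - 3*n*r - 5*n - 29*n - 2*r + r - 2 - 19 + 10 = -3*n^2 - 34*n + r*(-3*n - 1) - 11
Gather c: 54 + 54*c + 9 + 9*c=63*c + 63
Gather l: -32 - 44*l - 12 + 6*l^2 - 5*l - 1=6*l^2 - 49*l - 45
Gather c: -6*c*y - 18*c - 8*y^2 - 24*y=c*(-6*y - 18) - 8*y^2 - 24*y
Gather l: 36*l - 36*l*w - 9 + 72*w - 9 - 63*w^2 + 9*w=l*(36 - 36*w) - 63*w^2 + 81*w - 18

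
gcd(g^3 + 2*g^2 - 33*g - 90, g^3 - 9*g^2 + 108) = g^2 - 3*g - 18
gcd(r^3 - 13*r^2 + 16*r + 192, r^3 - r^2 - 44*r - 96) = r^2 - 5*r - 24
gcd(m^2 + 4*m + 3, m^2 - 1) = m + 1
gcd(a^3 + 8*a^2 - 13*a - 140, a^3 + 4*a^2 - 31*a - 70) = a + 7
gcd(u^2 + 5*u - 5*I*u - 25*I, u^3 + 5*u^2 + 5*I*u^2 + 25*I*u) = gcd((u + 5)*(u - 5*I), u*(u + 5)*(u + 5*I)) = u + 5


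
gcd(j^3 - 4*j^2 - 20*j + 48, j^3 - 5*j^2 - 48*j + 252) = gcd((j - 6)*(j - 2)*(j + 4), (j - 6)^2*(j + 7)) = j - 6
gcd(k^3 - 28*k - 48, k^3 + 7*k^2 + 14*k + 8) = k^2 + 6*k + 8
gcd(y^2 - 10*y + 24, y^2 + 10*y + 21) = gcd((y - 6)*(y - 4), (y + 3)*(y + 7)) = 1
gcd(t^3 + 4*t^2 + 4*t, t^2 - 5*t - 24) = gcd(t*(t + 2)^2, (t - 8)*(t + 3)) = 1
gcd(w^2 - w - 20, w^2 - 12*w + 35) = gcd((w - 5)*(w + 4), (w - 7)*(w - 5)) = w - 5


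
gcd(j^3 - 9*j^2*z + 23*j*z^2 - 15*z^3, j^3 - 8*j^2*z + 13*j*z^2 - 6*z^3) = -j + z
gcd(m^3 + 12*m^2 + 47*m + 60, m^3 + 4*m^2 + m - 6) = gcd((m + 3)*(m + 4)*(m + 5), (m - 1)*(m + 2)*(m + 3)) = m + 3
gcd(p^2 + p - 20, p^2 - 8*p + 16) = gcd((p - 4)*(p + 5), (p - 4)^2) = p - 4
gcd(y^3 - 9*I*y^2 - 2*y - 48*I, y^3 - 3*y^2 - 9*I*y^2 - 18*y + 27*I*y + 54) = y - 3*I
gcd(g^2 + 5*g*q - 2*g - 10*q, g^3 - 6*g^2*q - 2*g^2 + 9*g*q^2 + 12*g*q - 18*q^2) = g - 2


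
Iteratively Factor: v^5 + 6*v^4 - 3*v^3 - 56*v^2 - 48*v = (v + 4)*(v^4 + 2*v^3 - 11*v^2 - 12*v) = (v + 1)*(v + 4)*(v^3 + v^2 - 12*v) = (v + 1)*(v + 4)^2*(v^2 - 3*v) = (v - 3)*(v + 1)*(v + 4)^2*(v)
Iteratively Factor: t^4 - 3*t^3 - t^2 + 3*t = (t - 3)*(t^3 - t) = (t - 3)*(t + 1)*(t^2 - t) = (t - 3)*(t - 1)*(t + 1)*(t)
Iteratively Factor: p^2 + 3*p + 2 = (p + 2)*(p + 1)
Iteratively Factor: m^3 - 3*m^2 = (m)*(m^2 - 3*m) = m*(m - 3)*(m)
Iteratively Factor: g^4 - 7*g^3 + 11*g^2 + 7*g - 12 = (g - 3)*(g^3 - 4*g^2 - g + 4) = (g - 3)*(g + 1)*(g^2 - 5*g + 4) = (g - 3)*(g - 1)*(g + 1)*(g - 4)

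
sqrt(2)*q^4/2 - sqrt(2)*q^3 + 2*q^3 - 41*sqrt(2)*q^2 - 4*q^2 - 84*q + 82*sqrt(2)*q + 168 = (q - 2)*(q - 6*sqrt(2))*(q + 7*sqrt(2))*(sqrt(2)*q/2 + 1)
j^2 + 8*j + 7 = (j + 1)*(j + 7)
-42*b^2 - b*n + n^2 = (-7*b + n)*(6*b + n)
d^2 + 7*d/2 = d*(d + 7/2)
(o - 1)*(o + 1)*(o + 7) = o^3 + 7*o^2 - o - 7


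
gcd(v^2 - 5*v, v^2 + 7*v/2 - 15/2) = 1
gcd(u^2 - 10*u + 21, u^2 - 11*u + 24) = u - 3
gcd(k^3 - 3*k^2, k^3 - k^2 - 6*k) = k^2 - 3*k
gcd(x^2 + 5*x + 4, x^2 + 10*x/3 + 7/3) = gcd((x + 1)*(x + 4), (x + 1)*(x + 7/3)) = x + 1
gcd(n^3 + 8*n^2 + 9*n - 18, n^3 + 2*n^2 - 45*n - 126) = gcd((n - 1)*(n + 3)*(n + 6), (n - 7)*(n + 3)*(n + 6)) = n^2 + 9*n + 18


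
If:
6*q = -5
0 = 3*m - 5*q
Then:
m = -25/18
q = -5/6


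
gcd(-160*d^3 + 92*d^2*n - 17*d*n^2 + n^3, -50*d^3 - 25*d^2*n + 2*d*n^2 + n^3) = 5*d - n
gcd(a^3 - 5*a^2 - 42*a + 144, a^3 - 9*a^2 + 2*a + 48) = a^2 - 11*a + 24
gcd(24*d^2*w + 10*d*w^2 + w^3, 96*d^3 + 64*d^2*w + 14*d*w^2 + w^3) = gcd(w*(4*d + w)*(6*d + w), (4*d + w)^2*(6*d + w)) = 24*d^2 + 10*d*w + w^2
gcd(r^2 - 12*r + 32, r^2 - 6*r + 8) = r - 4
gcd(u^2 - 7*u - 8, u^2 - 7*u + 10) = 1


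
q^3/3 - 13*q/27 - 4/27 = (q/3 + 1/3)*(q - 4/3)*(q + 1/3)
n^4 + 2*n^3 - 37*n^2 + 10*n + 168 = (n - 4)*(n - 3)*(n + 2)*(n + 7)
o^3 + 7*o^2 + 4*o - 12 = (o - 1)*(o + 2)*(o + 6)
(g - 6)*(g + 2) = g^2 - 4*g - 12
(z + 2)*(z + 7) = z^2 + 9*z + 14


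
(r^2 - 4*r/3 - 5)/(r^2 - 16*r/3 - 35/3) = (r - 3)/(r - 7)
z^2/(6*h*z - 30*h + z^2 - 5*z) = z^2/(6*h*z - 30*h + z^2 - 5*z)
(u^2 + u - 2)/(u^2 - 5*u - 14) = (u - 1)/(u - 7)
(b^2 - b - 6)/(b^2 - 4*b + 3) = (b + 2)/(b - 1)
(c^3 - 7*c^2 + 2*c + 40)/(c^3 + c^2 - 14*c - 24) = (c - 5)/(c + 3)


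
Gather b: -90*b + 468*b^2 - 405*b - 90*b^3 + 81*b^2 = -90*b^3 + 549*b^2 - 495*b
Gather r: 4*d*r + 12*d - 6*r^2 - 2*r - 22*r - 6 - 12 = 12*d - 6*r^2 + r*(4*d - 24) - 18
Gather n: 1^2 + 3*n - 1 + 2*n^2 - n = 2*n^2 + 2*n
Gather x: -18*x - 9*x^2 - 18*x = -9*x^2 - 36*x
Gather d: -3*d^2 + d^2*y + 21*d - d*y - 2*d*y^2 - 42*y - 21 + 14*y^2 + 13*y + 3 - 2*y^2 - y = d^2*(y - 3) + d*(-2*y^2 - y + 21) + 12*y^2 - 30*y - 18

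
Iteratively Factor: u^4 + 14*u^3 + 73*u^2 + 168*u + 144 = (u + 4)*(u^3 + 10*u^2 + 33*u + 36) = (u + 3)*(u + 4)*(u^2 + 7*u + 12) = (u + 3)^2*(u + 4)*(u + 4)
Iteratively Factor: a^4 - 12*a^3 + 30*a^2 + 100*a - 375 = (a - 5)*(a^3 - 7*a^2 - 5*a + 75) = (a - 5)^2*(a^2 - 2*a - 15) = (a - 5)^3*(a + 3)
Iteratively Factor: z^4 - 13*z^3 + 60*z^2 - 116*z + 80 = (z - 2)*(z^3 - 11*z^2 + 38*z - 40) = (z - 5)*(z - 2)*(z^2 - 6*z + 8) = (z - 5)*(z - 4)*(z - 2)*(z - 2)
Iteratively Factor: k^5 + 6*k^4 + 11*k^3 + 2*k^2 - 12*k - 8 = (k + 1)*(k^4 + 5*k^3 + 6*k^2 - 4*k - 8) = (k + 1)*(k + 2)*(k^3 + 3*k^2 - 4) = (k - 1)*(k + 1)*(k + 2)*(k^2 + 4*k + 4) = (k - 1)*(k + 1)*(k + 2)^2*(k + 2)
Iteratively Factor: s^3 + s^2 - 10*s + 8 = (s + 4)*(s^2 - 3*s + 2) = (s - 1)*(s + 4)*(s - 2)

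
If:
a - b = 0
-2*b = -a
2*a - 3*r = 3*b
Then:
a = 0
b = 0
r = 0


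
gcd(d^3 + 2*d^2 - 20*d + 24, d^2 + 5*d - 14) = d - 2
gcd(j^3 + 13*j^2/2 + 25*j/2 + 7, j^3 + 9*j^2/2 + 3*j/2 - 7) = j^2 + 11*j/2 + 7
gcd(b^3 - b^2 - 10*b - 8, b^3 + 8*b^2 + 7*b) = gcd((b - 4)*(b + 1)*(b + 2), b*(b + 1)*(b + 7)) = b + 1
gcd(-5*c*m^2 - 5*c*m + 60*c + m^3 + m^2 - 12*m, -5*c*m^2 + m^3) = 5*c - m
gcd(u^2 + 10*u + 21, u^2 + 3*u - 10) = 1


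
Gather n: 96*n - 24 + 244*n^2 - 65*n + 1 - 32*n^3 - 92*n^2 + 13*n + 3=-32*n^3 + 152*n^2 + 44*n - 20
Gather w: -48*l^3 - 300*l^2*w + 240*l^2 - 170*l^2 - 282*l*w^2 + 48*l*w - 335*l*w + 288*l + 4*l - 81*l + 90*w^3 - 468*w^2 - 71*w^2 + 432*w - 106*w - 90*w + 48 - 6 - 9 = -48*l^3 + 70*l^2 + 211*l + 90*w^3 + w^2*(-282*l - 539) + w*(-300*l^2 - 287*l + 236) + 33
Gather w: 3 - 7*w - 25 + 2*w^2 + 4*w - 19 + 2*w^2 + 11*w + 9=4*w^2 + 8*w - 32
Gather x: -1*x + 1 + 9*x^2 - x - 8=9*x^2 - 2*x - 7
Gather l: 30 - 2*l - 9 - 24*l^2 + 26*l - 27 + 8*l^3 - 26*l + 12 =8*l^3 - 24*l^2 - 2*l + 6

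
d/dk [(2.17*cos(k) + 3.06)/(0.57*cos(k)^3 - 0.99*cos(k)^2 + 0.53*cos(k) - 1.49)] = (2.4738*cos(k)^3 + 3.0843*cos(k)^2 - 6.0588*cos(k) + 4.8551)*sin(k)/(0.3249*cos(k)^6 - 1.1286*cos(k)^5 + 1.5843*cos(k)^4 - 2.748*cos(k)^3 + 3.2311*cos(k)^2 - 1.5794*cos(k) + 2.2201)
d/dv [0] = 0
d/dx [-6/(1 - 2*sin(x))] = -12*cos(x)/(2*sin(x) - 1)^2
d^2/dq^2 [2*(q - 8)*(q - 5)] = 4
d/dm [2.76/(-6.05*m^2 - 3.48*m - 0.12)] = (33.396*m + 9.6048)/(6.05*m^2 + 3.48*m + 0.12)^2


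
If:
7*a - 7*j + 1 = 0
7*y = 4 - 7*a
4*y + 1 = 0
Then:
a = 23/28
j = 27/28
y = -1/4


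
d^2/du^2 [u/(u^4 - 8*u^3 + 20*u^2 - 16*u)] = 4*(3*u^2 - 20*u + 34)/(u^7 - 20*u^6 + 168*u^5 - 768*u^4 + 2064*u^3 - 3264*u^2 + 2816*u - 1024)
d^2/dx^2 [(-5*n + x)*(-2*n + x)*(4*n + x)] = -6*n + 6*x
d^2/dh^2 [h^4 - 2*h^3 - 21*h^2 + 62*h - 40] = 12*h^2 - 12*h - 42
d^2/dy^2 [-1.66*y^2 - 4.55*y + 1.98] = -3.32000000000000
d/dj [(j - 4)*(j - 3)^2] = (j - 3)*(3*j - 11)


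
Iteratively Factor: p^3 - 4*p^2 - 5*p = (p - 5)*(p^2 + p) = p*(p - 5)*(p + 1)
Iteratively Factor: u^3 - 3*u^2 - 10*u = (u - 5)*(u^2 + 2*u) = u*(u - 5)*(u + 2)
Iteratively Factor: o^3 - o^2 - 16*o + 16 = (o - 4)*(o^2 + 3*o - 4) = (o - 4)*(o - 1)*(o + 4)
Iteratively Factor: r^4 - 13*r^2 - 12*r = (r - 4)*(r^3 + 4*r^2 + 3*r) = (r - 4)*(r + 1)*(r^2 + 3*r) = (r - 4)*(r + 1)*(r + 3)*(r)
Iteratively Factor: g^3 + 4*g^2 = (g)*(g^2 + 4*g) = g^2*(g + 4)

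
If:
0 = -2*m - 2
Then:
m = -1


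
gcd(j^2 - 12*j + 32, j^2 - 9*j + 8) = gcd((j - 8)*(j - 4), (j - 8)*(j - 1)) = j - 8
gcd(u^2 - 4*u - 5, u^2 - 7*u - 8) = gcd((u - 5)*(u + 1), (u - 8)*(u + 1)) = u + 1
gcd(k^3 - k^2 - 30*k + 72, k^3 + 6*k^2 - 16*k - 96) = k^2 + 2*k - 24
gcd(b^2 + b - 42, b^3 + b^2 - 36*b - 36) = b - 6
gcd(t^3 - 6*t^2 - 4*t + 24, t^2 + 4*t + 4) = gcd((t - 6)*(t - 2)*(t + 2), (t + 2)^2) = t + 2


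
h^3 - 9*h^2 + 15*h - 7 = (h - 7)*(h - 1)^2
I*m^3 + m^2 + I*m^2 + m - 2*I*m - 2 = (m + 2)*(m - I)*(I*m - I)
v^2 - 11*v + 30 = (v - 6)*(v - 5)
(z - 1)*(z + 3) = z^2 + 2*z - 3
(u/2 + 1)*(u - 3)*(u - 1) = u^3/2 - u^2 - 5*u/2 + 3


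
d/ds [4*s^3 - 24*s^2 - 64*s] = 12*s^2 - 48*s - 64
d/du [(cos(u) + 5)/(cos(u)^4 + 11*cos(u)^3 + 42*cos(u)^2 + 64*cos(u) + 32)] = 3*(cos(u)^3 + 10*cos(u)^2 + 29*cos(u) + 24)*sin(u)/((cos(u) + 1)^2*(cos(u) + 2)^2*(cos(u) + 4)^3)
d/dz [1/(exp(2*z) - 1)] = -1/(2*sinh(z)^2)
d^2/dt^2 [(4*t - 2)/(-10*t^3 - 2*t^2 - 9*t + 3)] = 4*(-600*t^5 + 480*t^4 + 332*t^3 - 78*t^2 + 108*t + 33)/(1000*t^9 + 600*t^8 + 2820*t^7 + 188*t^6 + 2178*t^5 - 1170*t^4 + 675*t^3 - 675*t^2 + 243*t - 27)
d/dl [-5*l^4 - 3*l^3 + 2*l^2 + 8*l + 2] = -20*l^3 - 9*l^2 + 4*l + 8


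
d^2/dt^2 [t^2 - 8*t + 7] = 2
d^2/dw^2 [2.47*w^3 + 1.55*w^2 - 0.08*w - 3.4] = 14.82*w + 3.1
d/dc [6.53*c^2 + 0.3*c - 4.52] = 13.06*c + 0.3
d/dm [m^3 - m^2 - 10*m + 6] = 3*m^2 - 2*m - 10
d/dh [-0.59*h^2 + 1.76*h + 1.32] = 1.76 - 1.18*h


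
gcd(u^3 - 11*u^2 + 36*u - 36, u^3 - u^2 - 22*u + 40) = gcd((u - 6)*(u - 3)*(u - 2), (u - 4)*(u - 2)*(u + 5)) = u - 2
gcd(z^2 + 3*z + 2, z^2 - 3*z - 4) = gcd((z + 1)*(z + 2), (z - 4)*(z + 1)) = z + 1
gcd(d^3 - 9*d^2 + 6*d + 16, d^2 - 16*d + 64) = d - 8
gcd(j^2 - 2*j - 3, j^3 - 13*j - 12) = j + 1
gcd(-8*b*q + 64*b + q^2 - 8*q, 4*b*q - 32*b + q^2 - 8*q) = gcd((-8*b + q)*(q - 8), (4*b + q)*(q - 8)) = q - 8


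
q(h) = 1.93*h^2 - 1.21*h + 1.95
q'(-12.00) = -47.53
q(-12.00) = 294.39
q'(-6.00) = -24.37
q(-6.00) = 78.69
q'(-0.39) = -2.72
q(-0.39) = 2.72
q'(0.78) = 1.80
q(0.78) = 2.18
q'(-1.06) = -5.30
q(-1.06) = 5.40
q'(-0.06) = -1.44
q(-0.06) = 2.03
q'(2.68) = 9.13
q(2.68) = 12.57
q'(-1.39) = -6.58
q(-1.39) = 7.36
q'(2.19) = 7.24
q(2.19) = 8.56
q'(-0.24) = -2.14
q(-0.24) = 2.35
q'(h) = 3.86*h - 1.21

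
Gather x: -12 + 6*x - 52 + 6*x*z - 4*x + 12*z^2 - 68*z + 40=x*(6*z + 2) + 12*z^2 - 68*z - 24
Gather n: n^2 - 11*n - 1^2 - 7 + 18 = n^2 - 11*n + 10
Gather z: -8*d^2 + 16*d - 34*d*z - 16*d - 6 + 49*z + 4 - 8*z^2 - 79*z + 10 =-8*d^2 - 8*z^2 + z*(-34*d - 30) + 8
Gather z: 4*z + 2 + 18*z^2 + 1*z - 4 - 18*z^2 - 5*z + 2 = 0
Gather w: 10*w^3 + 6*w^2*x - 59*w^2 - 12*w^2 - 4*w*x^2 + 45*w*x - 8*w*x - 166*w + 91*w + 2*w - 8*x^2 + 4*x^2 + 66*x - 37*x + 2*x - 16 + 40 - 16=10*w^3 + w^2*(6*x - 71) + w*(-4*x^2 + 37*x - 73) - 4*x^2 + 31*x + 8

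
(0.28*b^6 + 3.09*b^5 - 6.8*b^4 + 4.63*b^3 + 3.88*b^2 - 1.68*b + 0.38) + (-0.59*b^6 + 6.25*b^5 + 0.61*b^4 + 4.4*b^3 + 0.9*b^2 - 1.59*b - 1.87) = -0.31*b^6 + 9.34*b^5 - 6.19*b^4 + 9.03*b^3 + 4.78*b^2 - 3.27*b - 1.49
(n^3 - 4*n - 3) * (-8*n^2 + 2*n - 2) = -8*n^5 + 2*n^4 + 30*n^3 + 16*n^2 + 2*n + 6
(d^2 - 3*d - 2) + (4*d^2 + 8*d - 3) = 5*d^2 + 5*d - 5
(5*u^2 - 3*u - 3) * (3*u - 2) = 15*u^3 - 19*u^2 - 3*u + 6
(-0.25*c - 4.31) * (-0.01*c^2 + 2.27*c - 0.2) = 0.0025*c^3 - 0.5244*c^2 - 9.7337*c + 0.862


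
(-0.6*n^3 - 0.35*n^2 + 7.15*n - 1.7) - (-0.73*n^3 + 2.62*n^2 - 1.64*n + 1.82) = 0.13*n^3 - 2.97*n^2 + 8.79*n - 3.52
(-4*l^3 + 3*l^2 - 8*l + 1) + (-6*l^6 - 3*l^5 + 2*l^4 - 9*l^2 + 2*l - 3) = -6*l^6 - 3*l^5 + 2*l^4 - 4*l^3 - 6*l^2 - 6*l - 2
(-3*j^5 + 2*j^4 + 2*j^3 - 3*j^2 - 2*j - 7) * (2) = -6*j^5 + 4*j^4 + 4*j^3 - 6*j^2 - 4*j - 14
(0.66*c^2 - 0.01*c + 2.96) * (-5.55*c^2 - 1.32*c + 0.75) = -3.663*c^4 - 0.8157*c^3 - 15.9198*c^2 - 3.9147*c + 2.22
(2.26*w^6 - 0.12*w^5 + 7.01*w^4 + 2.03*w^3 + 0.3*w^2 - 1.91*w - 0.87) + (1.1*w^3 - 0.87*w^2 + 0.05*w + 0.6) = 2.26*w^6 - 0.12*w^5 + 7.01*w^4 + 3.13*w^3 - 0.57*w^2 - 1.86*w - 0.27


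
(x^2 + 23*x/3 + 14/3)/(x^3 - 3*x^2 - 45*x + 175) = (x + 2/3)/(x^2 - 10*x + 25)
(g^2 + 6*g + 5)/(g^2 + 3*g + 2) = (g + 5)/(g + 2)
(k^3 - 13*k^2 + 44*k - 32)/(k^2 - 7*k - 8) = (k^2 - 5*k + 4)/(k + 1)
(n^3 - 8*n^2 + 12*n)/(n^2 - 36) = n*(n - 2)/(n + 6)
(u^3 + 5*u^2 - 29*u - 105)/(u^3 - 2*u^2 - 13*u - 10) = (u^2 + 10*u + 21)/(u^2 + 3*u + 2)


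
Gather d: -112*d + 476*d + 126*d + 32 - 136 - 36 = 490*d - 140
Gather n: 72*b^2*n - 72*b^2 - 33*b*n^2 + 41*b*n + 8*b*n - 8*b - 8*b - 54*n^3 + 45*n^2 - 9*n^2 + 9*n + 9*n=-72*b^2 - 16*b - 54*n^3 + n^2*(36 - 33*b) + n*(72*b^2 + 49*b + 18)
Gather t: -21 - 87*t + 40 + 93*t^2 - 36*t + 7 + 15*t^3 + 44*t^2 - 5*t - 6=15*t^3 + 137*t^2 - 128*t + 20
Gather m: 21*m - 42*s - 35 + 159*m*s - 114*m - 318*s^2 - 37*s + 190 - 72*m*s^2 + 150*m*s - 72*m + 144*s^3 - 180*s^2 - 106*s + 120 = m*(-72*s^2 + 309*s - 165) + 144*s^3 - 498*s^2 - 185*s + 275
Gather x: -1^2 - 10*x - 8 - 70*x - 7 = -80*x - 16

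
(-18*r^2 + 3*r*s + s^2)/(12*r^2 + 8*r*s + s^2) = (-3*r + s)/(2*r + s)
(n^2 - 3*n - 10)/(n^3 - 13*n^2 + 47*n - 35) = (n + 2)/(n^2 - 8*n + 7)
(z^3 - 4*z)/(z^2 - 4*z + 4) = z*(z + 2)/(z - 2)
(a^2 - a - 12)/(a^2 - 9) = (a - 4)/(a - 3)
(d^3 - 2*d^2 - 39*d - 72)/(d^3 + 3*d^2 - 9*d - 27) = (d - 8)/(d - 3)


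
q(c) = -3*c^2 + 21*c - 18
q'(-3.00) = 39.00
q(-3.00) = -108.00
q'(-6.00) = 57.00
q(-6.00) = -252.00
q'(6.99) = -20.94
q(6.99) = -17.79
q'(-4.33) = 46.98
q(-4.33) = -165.18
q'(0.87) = 15.78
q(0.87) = -2.00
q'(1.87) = 9.78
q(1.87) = 10.78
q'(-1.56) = 30.36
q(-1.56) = -58.06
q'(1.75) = 10.50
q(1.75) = 9.56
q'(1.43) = 12.42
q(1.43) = 5.90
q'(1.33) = 13.02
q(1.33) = 4.62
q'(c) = 21 - 6*c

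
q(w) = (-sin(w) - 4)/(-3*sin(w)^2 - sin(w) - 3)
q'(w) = (6*sin(w)*cos(w) + cos(w))*(-sin(w) - 4)/(-3*sin(w)^2 - sin(w) - 3)^2 - cos(w)/(-3*sin(w)^2 - sin(w) - 3)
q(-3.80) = 0.97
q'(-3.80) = 0.59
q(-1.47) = 0.60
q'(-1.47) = 0.08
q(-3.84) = 0.95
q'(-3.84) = 0.57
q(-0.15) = 1.32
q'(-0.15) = 0.29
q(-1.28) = 0.63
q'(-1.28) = 0.24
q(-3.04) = 1.33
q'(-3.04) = -0.16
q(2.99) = 1.29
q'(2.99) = 0.45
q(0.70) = 0.95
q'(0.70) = -0.57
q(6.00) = 1.26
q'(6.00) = 0.60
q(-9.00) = 1.16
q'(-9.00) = -0.80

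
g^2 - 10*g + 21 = (g - 7)*(g - 3)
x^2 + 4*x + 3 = (x + 1)*(x + 3)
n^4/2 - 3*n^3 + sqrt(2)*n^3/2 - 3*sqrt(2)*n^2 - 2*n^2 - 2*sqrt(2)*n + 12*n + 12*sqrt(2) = (n/2 + 1)*(n - 6)*(n - 2)*(n + sqrt(2))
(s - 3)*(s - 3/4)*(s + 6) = s^3 + 9*s^2/4 - 81*s/4 + 27/2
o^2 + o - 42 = (o - 6)*(o + 7)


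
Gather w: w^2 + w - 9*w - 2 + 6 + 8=w^2 - 8*w + 12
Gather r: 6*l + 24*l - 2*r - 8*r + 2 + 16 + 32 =30*l - 10*r + 50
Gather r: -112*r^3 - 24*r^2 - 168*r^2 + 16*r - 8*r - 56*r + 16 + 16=-112*r^3 - 192*r^2 - 48*r + 32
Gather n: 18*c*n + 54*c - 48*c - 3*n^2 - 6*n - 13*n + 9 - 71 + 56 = 6*c - 3*n^2 + n*(18*c - 19) - 6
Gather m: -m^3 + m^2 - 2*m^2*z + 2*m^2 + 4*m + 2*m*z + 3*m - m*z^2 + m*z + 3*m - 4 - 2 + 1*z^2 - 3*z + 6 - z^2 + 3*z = -m^3 + m^2*(3 - 2*z) + m*(-z^2 + 3*z + 10)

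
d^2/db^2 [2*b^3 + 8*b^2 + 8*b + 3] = 12*b + 16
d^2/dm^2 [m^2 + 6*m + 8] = 2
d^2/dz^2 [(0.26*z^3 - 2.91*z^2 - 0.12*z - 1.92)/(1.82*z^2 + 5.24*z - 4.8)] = (2.1316282072803e-14*z^4 + 73.529872*z^3 - 229.926528*z^2 - 80.211456*z - 279.112704)/(6.028568*z^6 + 52.070928*z^5 + 102.219936*z^4 - 130.782016*z^3 - 269.59104*z^2 + 362.1888*z - 110.592)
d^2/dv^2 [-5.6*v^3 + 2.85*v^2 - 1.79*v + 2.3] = 5.7 - 33.6*v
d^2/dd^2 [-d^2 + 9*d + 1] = -2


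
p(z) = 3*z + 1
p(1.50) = 5.50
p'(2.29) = 3.00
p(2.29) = 7.87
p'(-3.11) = 3.00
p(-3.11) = -8.33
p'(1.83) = 3.00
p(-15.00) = -44.00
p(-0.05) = 0.85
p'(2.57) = 3.00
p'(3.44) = 3.00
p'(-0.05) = 3.00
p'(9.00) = 3.00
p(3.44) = 11.32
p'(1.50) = 3.00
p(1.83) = 6.49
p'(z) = 3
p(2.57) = 8.71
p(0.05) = 1.15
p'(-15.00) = 3.00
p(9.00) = 28.00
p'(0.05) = 3.00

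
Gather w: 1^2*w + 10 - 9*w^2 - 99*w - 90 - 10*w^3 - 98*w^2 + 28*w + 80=-10*w^3 - 107*w^2 - 70*w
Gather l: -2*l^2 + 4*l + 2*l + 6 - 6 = -2*l^2 + 6*l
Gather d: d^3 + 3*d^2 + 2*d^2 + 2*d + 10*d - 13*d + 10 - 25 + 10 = d^3 + 5*d^2 - d - 5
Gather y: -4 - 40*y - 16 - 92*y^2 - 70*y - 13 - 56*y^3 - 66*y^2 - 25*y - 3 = -56*y^3 - 158*y^2 - 135*y - 36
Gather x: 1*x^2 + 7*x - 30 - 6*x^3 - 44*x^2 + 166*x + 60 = -6*x^3 - 43*x^2 + 173*x + 30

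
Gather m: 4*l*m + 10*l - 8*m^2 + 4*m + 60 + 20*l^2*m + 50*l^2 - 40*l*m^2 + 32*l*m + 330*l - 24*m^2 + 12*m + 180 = 50*l^2 + 340*l + m^2*(-40*l - 32) + m*(20*l^2 + 36*l + 16) + 240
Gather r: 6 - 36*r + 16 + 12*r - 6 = 16 - 24*r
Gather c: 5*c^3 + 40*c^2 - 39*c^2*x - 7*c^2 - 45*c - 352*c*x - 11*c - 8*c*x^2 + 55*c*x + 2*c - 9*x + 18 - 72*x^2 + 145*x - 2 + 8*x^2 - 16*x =5*c^3 + c^2*(33 - 39*x) + c*(-8*x^2 - 297*x - 54) - 64*x^2 + 120*x + 16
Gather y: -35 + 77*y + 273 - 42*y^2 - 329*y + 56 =-42*y^2 - 252*y + 294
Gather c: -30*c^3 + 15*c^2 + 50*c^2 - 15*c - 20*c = -30*c^3 + 65*c^2 - 35*c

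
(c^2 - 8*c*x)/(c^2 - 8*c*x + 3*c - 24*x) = c/(c + 3)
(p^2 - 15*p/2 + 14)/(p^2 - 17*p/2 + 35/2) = (p - 4)/(p - 5)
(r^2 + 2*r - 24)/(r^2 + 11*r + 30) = (r - 4)/(r + 5)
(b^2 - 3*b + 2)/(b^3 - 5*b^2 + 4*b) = (b - 2)/(b*(b - 4))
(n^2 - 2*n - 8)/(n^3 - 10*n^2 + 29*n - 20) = (n + 2)/(n^2 - 6*n + 5)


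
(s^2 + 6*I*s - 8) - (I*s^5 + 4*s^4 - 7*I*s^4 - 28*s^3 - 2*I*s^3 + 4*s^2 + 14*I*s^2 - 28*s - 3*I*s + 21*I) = -I*s^5 - 4*s^4 + 7*I*s^4 + 28*s^3 + 2*I*s^3 - 3*s^2 - 14*I*s^2 + 28*s + 9*I*s - 8 - 21*I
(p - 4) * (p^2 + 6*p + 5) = p^3 + 2*p^2 - 19*p - 20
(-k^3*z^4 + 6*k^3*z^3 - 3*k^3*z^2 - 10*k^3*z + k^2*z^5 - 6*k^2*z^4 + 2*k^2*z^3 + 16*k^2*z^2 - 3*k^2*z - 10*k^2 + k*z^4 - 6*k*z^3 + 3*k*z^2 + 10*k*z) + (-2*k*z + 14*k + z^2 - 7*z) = -k^3*z^4 + 6*k^3*z^3 - 3*k^3*z^2 - 10*k^3*z + k^2*z^5 - 6*k^2*z^4 + 2*k^2*z^3 + 16*k^2*z^2 - 3*k^2*z - 10*k^2 + k*z^4 - 6*k*z^3 + 3*k*z^2 + 8*k*z + 14*k + z^2 - 7*z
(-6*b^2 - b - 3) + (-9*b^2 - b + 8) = -15*b^2 - 2*b + 5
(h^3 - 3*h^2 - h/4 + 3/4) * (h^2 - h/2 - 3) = h^5 - 7*h^4/2 - 7*h^3/4 + 79*h^2/8 + 3*h/8 - 9/4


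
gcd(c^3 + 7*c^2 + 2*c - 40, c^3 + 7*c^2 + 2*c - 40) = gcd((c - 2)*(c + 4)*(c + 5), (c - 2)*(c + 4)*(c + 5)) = c^3 + 7*c^2 + 2*c - 40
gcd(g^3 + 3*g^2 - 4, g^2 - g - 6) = g + 2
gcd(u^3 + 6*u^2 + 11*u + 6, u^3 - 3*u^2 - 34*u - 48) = u^2 + 5*u + 6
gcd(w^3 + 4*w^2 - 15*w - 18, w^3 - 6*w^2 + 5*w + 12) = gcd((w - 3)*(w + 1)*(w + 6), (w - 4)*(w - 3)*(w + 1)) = w^2 - 2*w - 3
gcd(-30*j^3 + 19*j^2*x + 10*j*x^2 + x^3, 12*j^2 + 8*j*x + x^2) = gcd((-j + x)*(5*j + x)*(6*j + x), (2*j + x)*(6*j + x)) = 6*j + x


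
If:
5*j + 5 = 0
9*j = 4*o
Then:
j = -1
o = -9/4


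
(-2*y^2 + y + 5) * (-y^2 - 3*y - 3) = 2*y^4 + 5*y^3 - 2*y^2 - 18*y - 15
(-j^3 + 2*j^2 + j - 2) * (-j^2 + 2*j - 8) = j^5 - 4*j^4 + 11*j^3 - 12*j^2 - 12*j + 16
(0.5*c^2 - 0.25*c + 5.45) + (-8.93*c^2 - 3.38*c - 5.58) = -8.43*c^2 - 3.63*c - 0.13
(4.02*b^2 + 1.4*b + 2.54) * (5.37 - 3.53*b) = -14.1906*b^3 + 16.6454*b^2 - 1.4482*b + 13.6398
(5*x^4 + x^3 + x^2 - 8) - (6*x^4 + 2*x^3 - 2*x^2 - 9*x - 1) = -x^4 - x^3 + 3*x^2 + 9*x - 7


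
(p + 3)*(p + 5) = p^2 + 8*p + 15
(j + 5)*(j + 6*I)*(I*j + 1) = I*j^3 - 5*j^2 + 5*I*j^2 - 25*j + 6*I*j + 30*I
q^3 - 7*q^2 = q^2*(q - 7)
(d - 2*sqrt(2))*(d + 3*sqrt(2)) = d^2 + sqrt(2)*d - 12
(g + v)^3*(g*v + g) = g^4*v + g^4 + 3*g^3*v^2 + 3*g^3*v + 3*g^2*v^3 + 3*g^2*v^2 + g*v^4 + g*v^3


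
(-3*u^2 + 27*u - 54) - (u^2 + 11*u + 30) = -4*u^2 + 16*u - 84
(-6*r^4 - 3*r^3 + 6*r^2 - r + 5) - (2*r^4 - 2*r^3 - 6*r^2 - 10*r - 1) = -8*r^4 - r^3 + 12*r^2 + 9*r + 6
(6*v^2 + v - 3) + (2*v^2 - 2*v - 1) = 8*v^2 - v - 4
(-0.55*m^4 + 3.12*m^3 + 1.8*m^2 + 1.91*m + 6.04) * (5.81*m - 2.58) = -3.1955*m^5 + 19.5462*m^4 + 2.4084*m^3 + 6.4531*m^2 + 30.1646*m - 15.5832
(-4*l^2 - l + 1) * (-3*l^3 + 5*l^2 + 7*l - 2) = 12*l^5 - 17*l^4 - 36*l^3 + 6*l^2 + 9*l - 2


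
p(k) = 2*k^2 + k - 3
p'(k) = 4*k + 1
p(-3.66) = 20.13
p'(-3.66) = -13.64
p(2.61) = 13.23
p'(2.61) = 11.44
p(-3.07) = 12.78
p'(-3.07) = -11.28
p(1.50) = 3.00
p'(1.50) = 7.00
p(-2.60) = 7.92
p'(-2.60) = -9.40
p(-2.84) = 10.29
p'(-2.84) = -10.36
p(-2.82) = 10.08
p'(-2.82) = -10.28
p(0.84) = -0.75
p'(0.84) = 4.36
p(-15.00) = 432.00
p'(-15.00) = -59.00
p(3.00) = 18.00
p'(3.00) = 13.00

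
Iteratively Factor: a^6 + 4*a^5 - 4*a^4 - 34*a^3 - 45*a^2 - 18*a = (a)*(a^5 + 4*a^4 - 4*a^3 - 34*a^2 - 45*a - 18) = a*(a + 3)*(a^4 + a^3 - 7*a^2 - 13*a - 6) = a*(a - 3)*(a + 3)*(a^3 + 4*a^2 + 5*a + 2) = a*(a - 3)*(a + 2)*(a + 3)*(a^2 + 2*a + 1) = a*(a - 3)*(a + 1)*(a + 2)*(a + 3)*(a + 1)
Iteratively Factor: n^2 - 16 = (n + 4)*(n - 4)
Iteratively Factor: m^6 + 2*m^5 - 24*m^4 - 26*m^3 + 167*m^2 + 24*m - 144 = (m - 3)*(m^5 + 5*m^4 - 9*m^3 - 53*m^2 + 8*m + 48) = (m - 3)*(m + 4)*(m^4 + m^3 - 13*m^2 - m + 12) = (m - 3)*(m - 1)*(m + 4)*(m^3 + 2*m^2 - 11*m - 12) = (m - 3)^2*(m - 1)*(m + 4)*(m^2 + 5*m + 4) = (m - 3)^2*(m - 1)*(m + 4)^2*(m + 1)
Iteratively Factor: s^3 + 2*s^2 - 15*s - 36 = (s + 3)*(s^2 - s - 12) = (s - 4)*(s + 3)*(s + 3)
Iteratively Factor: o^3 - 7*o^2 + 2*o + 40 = (o + 2)*(o^2 - 9*o + 20) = (o - 4)*(o + 2)*(o - 5)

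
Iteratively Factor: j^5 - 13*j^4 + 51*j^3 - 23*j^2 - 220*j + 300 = (j - 3)*(j^4 - 10*j^3 + 21*j^2 + 40*j - 100) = (j - 5)*(j - 3)*(j^3 - 5*j^2 - 4*j + 20) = (j - 5)*(j - 3)*(j - 2)*(j^2 - 3*j - 10) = (j - 5)*(j - 3)*(j - 2)*(j + 2)*(j - 5)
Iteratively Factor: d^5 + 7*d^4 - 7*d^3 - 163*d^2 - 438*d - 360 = (d - 5)*(d^4 + 12*d^3 + 53*d^2 + 102*d + 72) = (d - 5)*(d + 2)*(d^3 + 10*d^2 + 33*d + 36) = (d - 5)*(d + 2)*(d + 3)*(d^2 + 7*d + 12) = (d - 5)*(d + 2)*(d + 3)*(d + 4)*(d + 3)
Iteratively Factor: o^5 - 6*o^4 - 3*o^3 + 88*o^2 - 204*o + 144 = (o - 3)*(o^4 - 3*o^3 - 12*o^2 + 52*o - 48) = (o - 3)^2*(o^3 - 12*o + 16) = (o - 3)^2*(o - 2)*(o^2 + 2*o - 8) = (o - 3)^2*(o - 2)^2*(o + 4)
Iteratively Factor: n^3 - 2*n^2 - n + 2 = (n - 2)*(n^2 - 1) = (n - 2)*(n - 1)*(n + 1)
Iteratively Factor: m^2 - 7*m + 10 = (m - 5)*(m - 2)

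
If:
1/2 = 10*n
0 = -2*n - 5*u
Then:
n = 1/20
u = -1/50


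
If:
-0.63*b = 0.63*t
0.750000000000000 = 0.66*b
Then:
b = 1.14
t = -1.14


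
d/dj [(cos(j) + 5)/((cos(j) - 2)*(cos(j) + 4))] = (cos(j)^2 + 10*cos(j) + 18)*sin(j)/((cos(j) - 2)^2*(cos(j) + 4)^2)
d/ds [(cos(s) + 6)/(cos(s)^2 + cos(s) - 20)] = (cos(s)^2 + 12*cos(s) + 26)*sin(s)/(cos(s)^2 + cos(s) - 20)^2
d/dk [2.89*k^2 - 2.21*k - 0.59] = 5.78*k - 2.21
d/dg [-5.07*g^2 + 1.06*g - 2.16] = 1.06 - 10.14*g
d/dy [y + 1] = 1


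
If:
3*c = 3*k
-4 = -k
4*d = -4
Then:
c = 4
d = -1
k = 4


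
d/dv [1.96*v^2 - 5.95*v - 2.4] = 3.92*v - 5.95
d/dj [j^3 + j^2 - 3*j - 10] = 3*j^2 + 2*j - 3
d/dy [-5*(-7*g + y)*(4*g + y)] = 15*g - 10*y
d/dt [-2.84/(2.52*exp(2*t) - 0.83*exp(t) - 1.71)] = (14.3136*exp(t) - 2.3572)*exp(t)/(-2.52*exp(2*t) + 0.83*exp(t) + 1.71)^2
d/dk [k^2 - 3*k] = 2*k - 3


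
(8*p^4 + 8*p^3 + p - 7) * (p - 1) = 8*p^5 - 8*p^3 + p^2 - 8*p + 7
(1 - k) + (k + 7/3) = 10/3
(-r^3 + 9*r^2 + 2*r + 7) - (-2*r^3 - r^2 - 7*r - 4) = r^3 + 10*r^2 + 9*r + 11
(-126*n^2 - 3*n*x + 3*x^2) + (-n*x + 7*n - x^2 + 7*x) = -126*n^2 - 4*n*x + 7*n + 2*x^2 + 7*x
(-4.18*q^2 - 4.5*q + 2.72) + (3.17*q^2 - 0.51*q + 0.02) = -1.01*q^2 - 5.01*q + 2.74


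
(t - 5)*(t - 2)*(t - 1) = t^3 - 8*t^2 + 17*t - 10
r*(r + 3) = r^2 + 3*r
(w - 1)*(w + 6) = w^2 + 5*w - 6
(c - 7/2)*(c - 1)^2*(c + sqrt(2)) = c^4 - 11*c^3/2 + sqrt(2)*c^3 - 11*sqrt(2)*c^2/2 + 8*c^2 - 7*c/2 + 8*sqrt(2)*c - 7*sqrt(2)/2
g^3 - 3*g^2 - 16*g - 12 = (g - 6)*(g + 1)*(g + 2)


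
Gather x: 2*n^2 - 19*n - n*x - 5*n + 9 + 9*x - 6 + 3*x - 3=2*n^2 - 24*n + x*(12 - n)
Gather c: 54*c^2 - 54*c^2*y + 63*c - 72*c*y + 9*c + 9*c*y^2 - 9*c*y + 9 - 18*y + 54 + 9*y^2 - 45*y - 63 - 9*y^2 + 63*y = c^2*(54 - 54*y) + c*(9*y^2 - 81*y + 72)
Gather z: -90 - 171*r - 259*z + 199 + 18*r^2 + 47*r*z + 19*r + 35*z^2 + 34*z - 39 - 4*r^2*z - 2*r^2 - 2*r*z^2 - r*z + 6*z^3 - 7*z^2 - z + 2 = 16*r^2 - 152*r + 6*z^3 + z^2*(28 - 2*r) + z*(-4*r^2 + 46*r - 226) + 72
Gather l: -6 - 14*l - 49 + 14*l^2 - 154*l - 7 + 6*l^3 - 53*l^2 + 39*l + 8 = 6*l^3 - 39*l^2 - 129*l - 54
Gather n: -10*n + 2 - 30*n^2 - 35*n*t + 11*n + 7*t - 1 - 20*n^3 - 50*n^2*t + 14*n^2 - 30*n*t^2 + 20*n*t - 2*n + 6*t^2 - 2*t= -20*n^3 + n^2*(-50*t - 16) + n*(-30*t^2 - 15*t - 1) + 6*t^2 + 5*t + 1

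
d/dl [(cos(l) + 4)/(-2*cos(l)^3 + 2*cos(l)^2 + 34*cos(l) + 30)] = (13*cos(l) - 11*cos(2*l) - cos(3*l) + 95)*sin(l)/(4*(-cos(l)^3 + cos(l)^2 + 17*cos(l) + 15)^2)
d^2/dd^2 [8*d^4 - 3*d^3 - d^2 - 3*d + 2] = 96*d^2 - 18*d - 2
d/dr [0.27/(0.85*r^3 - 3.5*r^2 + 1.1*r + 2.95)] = (-0.6885*r^2 + 1.89*r - 0.297)/(0.85*r^3 - 3.5*r^2 + 1.1*r + 2.95)^2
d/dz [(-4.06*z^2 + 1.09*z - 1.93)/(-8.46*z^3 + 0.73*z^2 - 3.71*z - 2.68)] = (-34.3476*z^4 + 18.4428*z^3 - 34.7165*z^2 + 24.5794*z - 10.0815)/(71.5716*z^6 - 12.3516*z^5 + 63.3061*z^4 + 39.929*z^3 + 9.8513*z^2 + 19.8856*z + 7.1824)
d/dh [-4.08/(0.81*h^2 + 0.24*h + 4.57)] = (6.6096*h + 0.9792)/(0.81*h^2 + 0.24*h + 4.57)^2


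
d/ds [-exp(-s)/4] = exp(-s)/4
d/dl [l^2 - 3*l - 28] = 2*l - 3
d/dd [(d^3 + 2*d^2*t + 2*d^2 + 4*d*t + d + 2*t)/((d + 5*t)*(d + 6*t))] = (d^4 + 22*d^3*t + 112*d^2*t^2 + 18*d^2*t - d^2 + 120*d*t^3 + 120*d*t^2 - 4*d*t + 120*t^3 + 8*t^2)/(d^4 + 22*d^3*t + 181*d^2*t^2 + 660*d*t^3 + 900*t^4)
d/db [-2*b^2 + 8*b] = 8 - 4*b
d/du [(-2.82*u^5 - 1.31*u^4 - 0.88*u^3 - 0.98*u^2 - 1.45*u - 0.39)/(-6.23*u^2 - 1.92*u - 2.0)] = (52.7058*u^6 + 37.9802*u^5 + 41.228*u^4 + 13.8592*u^3 - 1.8719*u^2 - 0.939400000000001*u + 2.1512)/(38.8129*u^4 + 23.9232*u^3 + 28.6064*u^2 + 7.68*u + 4.0)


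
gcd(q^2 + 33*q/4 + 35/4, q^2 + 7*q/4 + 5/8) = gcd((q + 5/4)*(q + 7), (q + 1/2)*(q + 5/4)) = q + 5/4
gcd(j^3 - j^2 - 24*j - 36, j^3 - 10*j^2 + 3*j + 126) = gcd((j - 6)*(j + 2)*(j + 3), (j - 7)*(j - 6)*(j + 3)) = j^2 - 3*j - 18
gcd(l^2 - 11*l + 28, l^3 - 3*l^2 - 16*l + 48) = l - 4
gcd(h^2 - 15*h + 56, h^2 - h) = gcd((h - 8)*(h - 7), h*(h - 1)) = 1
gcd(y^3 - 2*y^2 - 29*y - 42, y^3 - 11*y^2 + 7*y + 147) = y^2 - 4*y - 21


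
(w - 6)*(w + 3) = w^2 - 3*w - 18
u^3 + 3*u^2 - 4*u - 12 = (u - 2)*(u + 2)*(u + 3)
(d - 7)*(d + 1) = d^2 - 6*d - 7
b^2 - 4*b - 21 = (b - 7)*(b + 3)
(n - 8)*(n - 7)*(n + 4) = n^3 - 11*n^2 - 4*n + 224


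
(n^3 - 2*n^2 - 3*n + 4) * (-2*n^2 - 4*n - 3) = -2*n^5 + 11*n^3 + 10*n^2 - 7*n - 12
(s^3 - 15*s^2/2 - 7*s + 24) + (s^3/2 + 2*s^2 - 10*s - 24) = 3*s^3/2 - 11*s^2/2 - 17*s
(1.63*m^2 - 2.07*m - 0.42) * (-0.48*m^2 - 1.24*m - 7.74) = -0.7824*m^4 - 1.0276*m^3 - 9.8478*m^2 + 16.5426*m + 3.2508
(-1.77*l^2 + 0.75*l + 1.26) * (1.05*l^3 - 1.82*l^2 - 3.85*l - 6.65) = -1.8585*l^5 + 4.0089*l^4 + 6.7725*l^3 + 6.5898*l^2 - 9.8385*l - 8.379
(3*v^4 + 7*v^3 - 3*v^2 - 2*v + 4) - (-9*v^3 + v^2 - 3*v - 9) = 3*v^4 + 16*v^3 - 4*v^2 + v + 13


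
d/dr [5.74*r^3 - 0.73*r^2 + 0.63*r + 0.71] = 17.22*r^2 - 1.46*r + 0.63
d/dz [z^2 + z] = 2*z + 1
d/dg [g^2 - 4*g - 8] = 2*g - 4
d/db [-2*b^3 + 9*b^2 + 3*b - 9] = -6*b^2 + 18*b + 3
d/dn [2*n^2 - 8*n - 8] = 4*n - 8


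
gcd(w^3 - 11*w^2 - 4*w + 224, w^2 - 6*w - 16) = w - 8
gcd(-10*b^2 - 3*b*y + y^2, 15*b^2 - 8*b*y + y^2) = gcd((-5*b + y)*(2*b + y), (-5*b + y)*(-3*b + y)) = -5*b + y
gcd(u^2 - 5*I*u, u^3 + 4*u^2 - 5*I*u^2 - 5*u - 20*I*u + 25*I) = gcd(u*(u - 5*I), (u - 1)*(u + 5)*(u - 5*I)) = u - 5*I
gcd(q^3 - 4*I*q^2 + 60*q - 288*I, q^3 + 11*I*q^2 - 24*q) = q + 8*I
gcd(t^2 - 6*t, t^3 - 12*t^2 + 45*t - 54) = t - 6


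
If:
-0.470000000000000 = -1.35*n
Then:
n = 0.35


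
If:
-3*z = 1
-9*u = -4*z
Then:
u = -4/27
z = -1/3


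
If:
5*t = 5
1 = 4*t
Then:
No Solution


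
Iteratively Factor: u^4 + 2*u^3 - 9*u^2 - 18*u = (u)*(u^3 + 2*u^2 - 9*u - 18) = u*(u + 2)*(u^2 - 9) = u*(u - 3)*(u + 2)*(u + 3)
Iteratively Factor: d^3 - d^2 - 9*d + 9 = (d + 3)*(d^2 - 4*d + 3) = (d - 1)*(d + 3)*(d - 3)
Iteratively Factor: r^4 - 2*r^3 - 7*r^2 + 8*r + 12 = (r + 2)*(r^3 - 4*r^2 + r + 6) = (r - 2)*(r + 2)*(r^2 - 2*r - 3) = (r - 3)*(r - 2)*(r + 2)*(r + 1)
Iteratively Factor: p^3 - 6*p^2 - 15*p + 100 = (p - 5)*(p^2 - p - 20) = (p - 5)^2*(p + 4)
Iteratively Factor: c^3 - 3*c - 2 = (c + 1)*(c^2 - c - 2) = (c - 2)*(c + 1)*(c + 1)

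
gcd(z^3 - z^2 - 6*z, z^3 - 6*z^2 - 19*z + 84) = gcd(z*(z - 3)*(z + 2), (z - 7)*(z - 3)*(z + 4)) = z - 3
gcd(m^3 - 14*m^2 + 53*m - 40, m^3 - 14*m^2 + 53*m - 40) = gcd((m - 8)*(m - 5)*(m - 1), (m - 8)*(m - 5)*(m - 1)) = m^3 - 14*m^2 + 53*m - 40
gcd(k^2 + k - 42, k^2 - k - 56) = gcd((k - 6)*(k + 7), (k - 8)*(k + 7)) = k + 7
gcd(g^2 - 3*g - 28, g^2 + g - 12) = g + 4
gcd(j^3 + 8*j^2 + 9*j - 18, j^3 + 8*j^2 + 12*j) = j + 6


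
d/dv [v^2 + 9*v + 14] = 2*v + 9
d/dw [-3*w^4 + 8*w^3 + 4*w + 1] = -12*w^3 + 24*w^2 + 4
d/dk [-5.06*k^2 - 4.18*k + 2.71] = -10.12*k - 4.18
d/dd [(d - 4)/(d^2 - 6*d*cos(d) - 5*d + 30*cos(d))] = (-6*d^2*sin(d) - d^2 + 54*d*sin(d) + 8*d - 120*sin(d) + 6*cos(d) - 20)/((d - 5)^2*(d - 6*cos(d))^2)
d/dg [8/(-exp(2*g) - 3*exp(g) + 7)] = (16*exp(g) + 24)*exp(g)/(exp(2*g) + 3*exp(g) - 7)^2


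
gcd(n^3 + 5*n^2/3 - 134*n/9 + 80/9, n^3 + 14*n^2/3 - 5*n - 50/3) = n + 5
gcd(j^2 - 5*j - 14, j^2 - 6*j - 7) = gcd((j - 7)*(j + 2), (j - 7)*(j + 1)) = j - 7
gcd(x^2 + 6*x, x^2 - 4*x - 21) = 1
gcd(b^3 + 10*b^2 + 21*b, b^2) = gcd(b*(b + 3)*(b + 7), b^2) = b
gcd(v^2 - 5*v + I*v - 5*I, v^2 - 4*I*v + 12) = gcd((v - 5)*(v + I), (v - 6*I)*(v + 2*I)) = 1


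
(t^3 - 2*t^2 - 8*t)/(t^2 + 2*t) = t - 4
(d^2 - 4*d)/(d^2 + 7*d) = (d - 4)/(d + 7)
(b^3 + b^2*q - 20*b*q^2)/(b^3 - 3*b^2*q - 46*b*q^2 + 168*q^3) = b*(-b - 5*q)/(-b^2 - b*q + 42*q^2)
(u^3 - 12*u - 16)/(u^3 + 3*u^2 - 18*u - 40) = (u + 2)/(u + 5)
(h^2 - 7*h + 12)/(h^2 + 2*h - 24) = (h - 3)/(h + 6)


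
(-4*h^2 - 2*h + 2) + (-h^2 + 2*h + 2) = 4 - 5*h^2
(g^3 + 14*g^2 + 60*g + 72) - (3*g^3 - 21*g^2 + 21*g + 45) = -2*g^3 + 35*g^2 + 39*g + 27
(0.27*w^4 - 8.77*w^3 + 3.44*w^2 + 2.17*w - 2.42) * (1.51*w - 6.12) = 0.4077*w^5 - 14.8951*w^4 + 58.8668*w^3 - 17.7761*w^2 - 16.9346*w + 14.8104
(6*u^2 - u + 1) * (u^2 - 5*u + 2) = 6*u^4 - 31*u^3 + 18*u^2 - 7*u + 2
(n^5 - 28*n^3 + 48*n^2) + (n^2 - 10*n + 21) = n^5 - 28*n^3 + 49*n^2 - 10*n + 21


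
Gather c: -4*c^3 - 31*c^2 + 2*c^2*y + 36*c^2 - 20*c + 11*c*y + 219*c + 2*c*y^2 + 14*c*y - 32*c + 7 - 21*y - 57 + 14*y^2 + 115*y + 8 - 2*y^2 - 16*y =-4*c^3 + c^2*(2*y + 5) + c*(2*y^2 + 25*y + 167) + 12*y^2 + 78*y - 42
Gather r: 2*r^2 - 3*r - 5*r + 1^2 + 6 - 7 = 2*r^2 - 8*r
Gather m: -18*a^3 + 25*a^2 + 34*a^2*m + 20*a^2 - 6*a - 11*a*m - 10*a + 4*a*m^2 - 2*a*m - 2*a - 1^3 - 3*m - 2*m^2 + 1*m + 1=-18*a^3 + 45*a^2 - 18*a + m^2*(4*a - 2) + m*(34*a^2 - 13*a - 2)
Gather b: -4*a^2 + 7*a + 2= -4*a^2 + 7*a + 2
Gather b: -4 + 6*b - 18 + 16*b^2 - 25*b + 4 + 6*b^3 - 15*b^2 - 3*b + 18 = 6*b^3 + b^2 - 22*b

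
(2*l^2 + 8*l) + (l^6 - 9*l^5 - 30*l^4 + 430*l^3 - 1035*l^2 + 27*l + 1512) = l^6 - 9*l^5 - 30*l^4 + 430*l^3 - 1033*l^2 + 35*l + 1512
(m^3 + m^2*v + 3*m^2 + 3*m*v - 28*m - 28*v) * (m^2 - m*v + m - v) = m^5 + 4*m^4 - m^3*v^2 - 25*m^3 - 4*m^2*v^2 - 28*m^2 + 25*m*v^2 + 28*v^2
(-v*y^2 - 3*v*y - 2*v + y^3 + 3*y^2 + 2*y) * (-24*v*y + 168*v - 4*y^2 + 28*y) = 24*v^2*y^3 - 96*v^2*y^2 - 456*v^2*y - 336*v^2 - 20*v*y^4 + 80*v*y^3 + 380*v*y^2 + 280*v*y - 4*y^5 + 16*y^4 + 76*y^3 + 56*y^2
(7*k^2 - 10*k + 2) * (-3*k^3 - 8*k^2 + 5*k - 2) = -21*k^5 - 26*k^4 + 109*k^3 - 80*k^2 + 30*k - 4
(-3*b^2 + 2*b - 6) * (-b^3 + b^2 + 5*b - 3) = 3*b^5 - 5*b^4 - 7*b^3 + 13*b^2 - 36*b + 18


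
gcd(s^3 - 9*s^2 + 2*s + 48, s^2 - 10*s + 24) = 1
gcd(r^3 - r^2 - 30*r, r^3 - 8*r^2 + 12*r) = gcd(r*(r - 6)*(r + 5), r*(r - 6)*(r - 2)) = r^2 - 6*r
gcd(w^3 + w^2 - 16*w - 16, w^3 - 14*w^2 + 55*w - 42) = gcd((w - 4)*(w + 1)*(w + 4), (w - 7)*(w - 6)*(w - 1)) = 1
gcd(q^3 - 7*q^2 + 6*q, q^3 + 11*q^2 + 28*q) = q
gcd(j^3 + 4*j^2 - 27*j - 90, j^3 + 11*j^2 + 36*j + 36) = j^2 + 9*j + 18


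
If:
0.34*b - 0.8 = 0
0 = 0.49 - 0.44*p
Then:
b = 2.35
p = 1.11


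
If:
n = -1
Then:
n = -1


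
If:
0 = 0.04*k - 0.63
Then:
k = 15.75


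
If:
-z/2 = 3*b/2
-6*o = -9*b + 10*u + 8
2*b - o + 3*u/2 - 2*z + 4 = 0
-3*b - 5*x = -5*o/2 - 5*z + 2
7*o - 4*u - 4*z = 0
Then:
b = -648/2077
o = -128/2077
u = -2168/2077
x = 1438/2077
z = 1944/2077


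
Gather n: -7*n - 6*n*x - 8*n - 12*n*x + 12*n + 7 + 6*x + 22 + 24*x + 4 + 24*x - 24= n*(-18*x - 3) + 54*x + 9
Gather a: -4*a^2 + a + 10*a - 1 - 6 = -4*a^2 + 11*a - 7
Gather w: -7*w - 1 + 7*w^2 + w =7*w^2 - 6*w - 1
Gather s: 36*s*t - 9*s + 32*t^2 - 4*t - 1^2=s*(36*t - 9) + 32*t^2 - 4*t - 1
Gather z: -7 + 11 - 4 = 0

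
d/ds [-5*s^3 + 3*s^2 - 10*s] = -15*s^2 + 6*s - 10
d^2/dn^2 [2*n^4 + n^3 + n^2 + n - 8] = 24*n^2 + 6*n + 2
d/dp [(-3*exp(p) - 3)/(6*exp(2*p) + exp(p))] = 3*(6*exp(2*p) + 12*exp(p) + 1)*exp(-p)/(36*exp(2*p) + 12*exp(p) + 1)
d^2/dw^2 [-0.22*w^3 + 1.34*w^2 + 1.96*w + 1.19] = 2.68 - 1.32*w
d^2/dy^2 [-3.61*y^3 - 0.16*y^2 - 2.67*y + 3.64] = -21.66*y - 0.32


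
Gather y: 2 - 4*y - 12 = -4*y - 10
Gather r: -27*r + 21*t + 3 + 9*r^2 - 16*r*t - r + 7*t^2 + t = 9*r^2 + r*(-16*t - 28) + 7*t^2 + 22*t + 3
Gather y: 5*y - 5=5*y - 5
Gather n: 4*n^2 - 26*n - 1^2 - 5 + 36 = 4*n^2 - 26*n + 30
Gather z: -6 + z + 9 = z + 3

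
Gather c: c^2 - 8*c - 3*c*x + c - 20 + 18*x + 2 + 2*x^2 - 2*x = c^2 + c*(-3*x - 7) + 2*x^2 + 16*x - 18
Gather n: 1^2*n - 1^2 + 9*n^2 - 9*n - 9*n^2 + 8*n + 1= 0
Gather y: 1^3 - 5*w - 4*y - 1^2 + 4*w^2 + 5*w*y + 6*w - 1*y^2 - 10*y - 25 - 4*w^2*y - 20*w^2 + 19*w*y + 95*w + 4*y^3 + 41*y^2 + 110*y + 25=-16*w^2 + 96*w + 4*y^3 + 40*y^2 + y*(-4*w^2 + 24*w + 96)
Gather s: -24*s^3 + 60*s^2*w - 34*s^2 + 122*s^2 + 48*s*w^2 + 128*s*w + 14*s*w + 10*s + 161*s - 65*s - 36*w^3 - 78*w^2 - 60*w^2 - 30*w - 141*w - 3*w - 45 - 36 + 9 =-24*s^3 + s^2*(60*w + 88) + s*(48*w^2 + 142*w + 106) - 36*w^3 - 138*w^2 - 174*w - 72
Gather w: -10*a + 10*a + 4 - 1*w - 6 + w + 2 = 0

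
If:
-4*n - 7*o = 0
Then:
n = -7*o/4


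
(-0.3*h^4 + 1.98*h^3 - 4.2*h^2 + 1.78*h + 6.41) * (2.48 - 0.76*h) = 0.228*h^5 - 2.2488*h^4 + 8.1024*h^3 - 11.7688*h^2 - 0.4572*h + 15.8968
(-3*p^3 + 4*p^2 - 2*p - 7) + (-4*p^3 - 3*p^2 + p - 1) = -7*p^3 + p^2 - p - 8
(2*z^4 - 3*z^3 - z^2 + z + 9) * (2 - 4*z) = -8*z^5 + 16*z^4 - 2*z^3 - 6*z^2 - 34*z + 18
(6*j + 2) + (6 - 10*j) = 8 - 4*j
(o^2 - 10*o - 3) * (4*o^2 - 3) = 4*o^4 - 40*o^3 - 15*o^2 + 30*o + 9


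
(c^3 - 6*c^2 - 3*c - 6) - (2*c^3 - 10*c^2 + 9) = -c^3 + 4*c^2 - 3*c - 15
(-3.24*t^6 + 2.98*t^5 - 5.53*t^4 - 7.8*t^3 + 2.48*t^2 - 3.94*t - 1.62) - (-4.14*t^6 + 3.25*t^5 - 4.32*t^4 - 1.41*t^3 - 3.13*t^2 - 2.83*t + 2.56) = 0.899999999999999*t^6 - 0.27*t^5 - 1.21*t^4 - 6.39*t^3 + 5.61*t^2 - 1.11*t - 4.18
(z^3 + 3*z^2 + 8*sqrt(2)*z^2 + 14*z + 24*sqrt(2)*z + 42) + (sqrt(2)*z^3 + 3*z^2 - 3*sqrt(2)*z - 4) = z^3 + sqrt(2)*z^3 + 6*z^2 + 8*sqrt(2)*z^2 + 14*z + 21*sqrt(2)*z + 38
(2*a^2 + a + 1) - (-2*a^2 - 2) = 4*a^2 + a + 3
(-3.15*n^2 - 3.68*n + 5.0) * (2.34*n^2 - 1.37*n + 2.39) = -7.371*n^4 - 4.2957*n^3 + 9.2131*n^2 - 15.6452*n + 11.95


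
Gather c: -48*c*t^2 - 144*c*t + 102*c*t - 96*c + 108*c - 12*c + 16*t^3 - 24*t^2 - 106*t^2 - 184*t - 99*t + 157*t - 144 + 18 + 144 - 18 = c*(-48*t^2 - 42*t) + 16*t^3 - 130*t^2 - 126*t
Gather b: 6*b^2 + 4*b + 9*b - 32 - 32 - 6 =6*b^2 + 13*b - 70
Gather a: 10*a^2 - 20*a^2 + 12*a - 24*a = -10*a^2 - 12*a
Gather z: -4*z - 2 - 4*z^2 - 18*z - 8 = -4*z^2 - 22*z - 10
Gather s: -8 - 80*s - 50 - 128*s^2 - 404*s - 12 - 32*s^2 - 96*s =-160*s^2 - 580*s - 70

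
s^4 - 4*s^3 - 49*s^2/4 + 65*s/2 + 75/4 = (s - 5)*(s - 5/2)*(s + 1/2)*(s + 3)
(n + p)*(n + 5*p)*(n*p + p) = n^3*p + 6*n^2*p^2 + n^2*p + 5*n*p^3 + 6*n*p^2 + 5*p^3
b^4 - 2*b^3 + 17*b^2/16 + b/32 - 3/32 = (b - 1)*(b - 3/4)*(b - 1/2)*(b + 1/4)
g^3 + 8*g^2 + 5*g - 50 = (g - 2)*(g + 5)^2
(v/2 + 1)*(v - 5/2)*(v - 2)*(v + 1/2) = v^4/2 - v^3 - 21*v^2/8 + 4*v + 5/2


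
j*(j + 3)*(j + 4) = j^3 + 7*j^2 + 12*j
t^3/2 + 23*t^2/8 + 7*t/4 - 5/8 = (t/2 + 1/2)*(t - 1/4)*(t + 5)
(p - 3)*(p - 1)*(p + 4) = p^3 - 13*p + 12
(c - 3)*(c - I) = c^2 - 3*c - I*c + 3*I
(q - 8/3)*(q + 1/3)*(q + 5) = q^3 + 8*q^2/3 - 113*q/9 - 40/9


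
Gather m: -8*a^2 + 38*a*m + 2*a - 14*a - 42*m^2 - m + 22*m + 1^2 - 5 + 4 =-8*a^2 - 12*a - 42*m^2 + m*(38*a + 21)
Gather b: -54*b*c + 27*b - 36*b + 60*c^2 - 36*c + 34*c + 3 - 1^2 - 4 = b*(-54*c - 9) + 60*c^2 - 2*c - 2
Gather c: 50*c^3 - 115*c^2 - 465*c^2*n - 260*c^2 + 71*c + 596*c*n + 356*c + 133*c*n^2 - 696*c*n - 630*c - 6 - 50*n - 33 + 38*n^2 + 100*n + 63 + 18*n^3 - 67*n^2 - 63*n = 50*c^3 + c^2*(-465*n - 375) + c*(133*n^2 - 100*n - 203) + 18*n^3 - 29*n^2 - 13*n + 24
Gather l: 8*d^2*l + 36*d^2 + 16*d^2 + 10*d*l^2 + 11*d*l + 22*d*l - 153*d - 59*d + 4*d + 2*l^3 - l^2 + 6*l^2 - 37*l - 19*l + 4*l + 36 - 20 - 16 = 52*d^2 - 208*d + 2*l^3 + l^2*(10*d + 5) + l*(8*d^2 + 33*d - 52)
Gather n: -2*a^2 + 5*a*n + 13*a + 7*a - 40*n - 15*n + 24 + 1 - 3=-2*a^2 + 20*a + n*(5*a - 55) + 22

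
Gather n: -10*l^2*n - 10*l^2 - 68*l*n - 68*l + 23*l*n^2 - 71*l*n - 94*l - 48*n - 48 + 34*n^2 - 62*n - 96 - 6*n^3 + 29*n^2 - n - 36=-10*l^2 - 162*l - 6*n^3 + n^2*(23*l + 63) + n*(-10*l^2 - 139*l - 111) - 180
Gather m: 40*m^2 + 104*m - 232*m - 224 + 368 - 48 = 40*m^2 - 128*m + 96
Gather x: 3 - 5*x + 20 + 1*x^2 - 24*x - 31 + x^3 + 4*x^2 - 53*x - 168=x^3 + 5*x^2 - 82*x - 176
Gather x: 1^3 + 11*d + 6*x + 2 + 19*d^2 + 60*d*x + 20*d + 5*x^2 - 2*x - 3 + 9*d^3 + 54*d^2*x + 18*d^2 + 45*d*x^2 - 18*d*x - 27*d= 9*d^3 + 37*d^2 + 4*d + x^2*(45*d + 5) + x*(54*d^2 + 42*d + 4)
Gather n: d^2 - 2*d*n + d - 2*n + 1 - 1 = d^2 + d + n*(-2*d - 2)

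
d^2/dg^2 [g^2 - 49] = 2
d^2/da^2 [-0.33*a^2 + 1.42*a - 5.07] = -0.660000000000000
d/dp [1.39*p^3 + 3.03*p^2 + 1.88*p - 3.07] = 4.17*p^2 + 6.06*p + 1.88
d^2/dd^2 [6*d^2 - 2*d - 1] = 12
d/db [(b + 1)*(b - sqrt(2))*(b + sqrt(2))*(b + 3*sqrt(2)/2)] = 4*b^3 + 3*b^2 + 9*sqrt(2)*b^2/2 - 4*b + 3*sqrt(2)*b - 3*sqrt(2) - 2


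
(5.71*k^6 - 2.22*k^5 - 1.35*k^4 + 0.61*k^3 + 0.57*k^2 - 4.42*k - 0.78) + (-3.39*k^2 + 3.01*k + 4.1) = 5.71*k^6 - 2.22*k^5 - 1.35*k^4 + 0.61*k^3 - 2.82*k^2 - 1.41*k + 3.32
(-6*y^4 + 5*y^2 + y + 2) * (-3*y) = 18*y^5 - 15*y^3 - 3*y^2 - 6*y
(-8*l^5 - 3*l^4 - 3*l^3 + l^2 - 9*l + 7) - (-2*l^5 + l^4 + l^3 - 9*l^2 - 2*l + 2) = -6*l^5 - 4*l^4 - 4*l^3 + 10*l^2 - 7*l + 5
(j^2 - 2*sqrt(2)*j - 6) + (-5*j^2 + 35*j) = -4*j^2 - 2*sqrt(2)*j + 35*j - 6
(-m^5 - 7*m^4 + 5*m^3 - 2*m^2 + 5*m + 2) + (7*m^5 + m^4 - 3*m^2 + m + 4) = 6*m^5 - 6*m^4 + 5*m^3 - 5*m^2 + 6*m + 6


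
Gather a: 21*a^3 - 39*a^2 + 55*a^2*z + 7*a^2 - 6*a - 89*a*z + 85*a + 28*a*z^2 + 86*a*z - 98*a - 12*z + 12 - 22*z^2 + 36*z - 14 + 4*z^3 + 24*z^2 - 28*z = 21*a^3 + a^2*(55*z - 32) + a*(28*z^2 - 3*z - 19) + 4*z^3 + 2*z^2 - 4*z - 2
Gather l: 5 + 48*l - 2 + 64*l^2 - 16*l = 64*l^2 + 32*l + 3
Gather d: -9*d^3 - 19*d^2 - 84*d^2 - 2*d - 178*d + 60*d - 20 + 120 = -9*d^3 - 103*d^2 - 120*d + 100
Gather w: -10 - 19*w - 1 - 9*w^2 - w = -9*w^2 - 20*w - 11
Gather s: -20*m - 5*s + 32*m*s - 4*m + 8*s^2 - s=-24*m + 8*s^2 + s*(32*m - 6)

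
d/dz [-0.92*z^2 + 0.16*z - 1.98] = 0.16 - 1.84*z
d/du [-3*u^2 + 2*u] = 2 - 6*u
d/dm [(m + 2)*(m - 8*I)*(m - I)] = 3*m^2 + m*(4 - 18*I) - 8 - 18*I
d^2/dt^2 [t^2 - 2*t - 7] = 2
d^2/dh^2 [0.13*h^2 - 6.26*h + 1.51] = 0.260000000000000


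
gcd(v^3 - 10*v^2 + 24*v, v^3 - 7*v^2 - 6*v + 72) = v^2 - 10*v + 24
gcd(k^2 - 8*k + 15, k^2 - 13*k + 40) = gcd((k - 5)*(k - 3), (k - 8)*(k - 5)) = k - 5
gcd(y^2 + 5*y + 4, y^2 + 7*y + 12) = y + 4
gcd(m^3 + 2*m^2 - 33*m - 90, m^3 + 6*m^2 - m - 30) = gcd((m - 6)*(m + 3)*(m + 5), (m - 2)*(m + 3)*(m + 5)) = m^2 + 8*m + 15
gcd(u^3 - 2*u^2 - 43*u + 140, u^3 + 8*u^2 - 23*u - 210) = u^2 + 2*u - 35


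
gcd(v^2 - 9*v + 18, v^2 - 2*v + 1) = 1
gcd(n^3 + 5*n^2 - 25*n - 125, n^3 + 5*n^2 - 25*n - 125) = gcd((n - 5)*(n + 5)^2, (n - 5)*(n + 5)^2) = n^3 + 5*n^2 - 25*n - 125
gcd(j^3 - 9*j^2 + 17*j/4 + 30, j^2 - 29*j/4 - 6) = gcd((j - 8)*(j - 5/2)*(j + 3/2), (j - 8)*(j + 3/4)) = j - 8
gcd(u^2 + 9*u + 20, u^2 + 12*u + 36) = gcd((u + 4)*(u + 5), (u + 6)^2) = 1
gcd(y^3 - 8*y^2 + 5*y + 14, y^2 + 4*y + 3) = y + 1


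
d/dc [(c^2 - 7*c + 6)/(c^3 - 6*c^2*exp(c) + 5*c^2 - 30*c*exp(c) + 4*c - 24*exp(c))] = ((2*c - 7)*(c^3 - 6*c^2*exp(c) + 5*c^2 - 30*c*exp(c) + 4*c - 24*exp(c)) + (c^2 - 7*c + 6)*(6*c^2*exp(c) - 3*c^2 + 42*c*exp(c) - 10*c + 54*exp(c) - 4))/(c^3 - 6*c^2*exp(c) + 5*c^2 - 30*c*exp(c) + 4*c - 24*exp(c))^2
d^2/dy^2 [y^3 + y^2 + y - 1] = 6*y + 2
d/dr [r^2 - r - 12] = 2*r - 1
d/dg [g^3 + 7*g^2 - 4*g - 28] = 3*g^2 + 14*g - 4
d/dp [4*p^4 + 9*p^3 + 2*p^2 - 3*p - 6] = 16*p^3 + 27*p^2 + 4*p - 3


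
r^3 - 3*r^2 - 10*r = r*(r - 5)*(r + 2)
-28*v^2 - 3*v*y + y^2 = (-7*v + y)*(4*v + y)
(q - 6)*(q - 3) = q^2 - 9*q + 18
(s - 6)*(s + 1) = s^2 - 5*s - 6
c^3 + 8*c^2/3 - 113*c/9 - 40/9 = (c - 8/3)*(c + 1/3)*(c + 5)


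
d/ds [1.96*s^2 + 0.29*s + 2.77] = 3.92*s + 0.29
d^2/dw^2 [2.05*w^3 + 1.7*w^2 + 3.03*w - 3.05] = 12.3*w + 3.4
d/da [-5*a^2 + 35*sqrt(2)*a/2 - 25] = -10*a + 35*sqrt(2)/2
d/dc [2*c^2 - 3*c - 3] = 4*c - 3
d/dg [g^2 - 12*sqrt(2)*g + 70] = 2*g - 12*sqrt(2)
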